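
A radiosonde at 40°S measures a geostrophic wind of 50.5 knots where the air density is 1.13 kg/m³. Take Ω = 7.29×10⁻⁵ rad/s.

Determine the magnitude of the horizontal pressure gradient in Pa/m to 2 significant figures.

2.8×10⁻³ Pa/m

Coriolis parameter at 40°S:
f = 2Ω sin φ = 2 × 7.29×10⁻⁵ × sin 40° = 9.37×10⁻⁵ s⁻¹
Wind speed in SI: 50.5 knots = 26.0 m/s
Geostrophic balance rearranged: |∂P/∂n| = f ρ V_g
|∂P/∂n| = 9.37×10⁻⁵ × 1.13 × 26.0 = 2.75×10⁻³ Pa/m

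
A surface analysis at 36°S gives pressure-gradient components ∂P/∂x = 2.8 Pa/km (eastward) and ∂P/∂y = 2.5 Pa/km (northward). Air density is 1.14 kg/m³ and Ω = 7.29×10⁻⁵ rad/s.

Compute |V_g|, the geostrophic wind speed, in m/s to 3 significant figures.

38.4 m/s

Coriolis parameter at 36°S:
f = 2Ω sin φ = 2 × 7.29×10⁻⁵ × sin 36° = 8.57×10⁻⁵ s⁻¹
In the Southern Hemisphere f is negative: f = −8.57×10⁻⁵ s⁻¹.
Component geostrophic relations (x east, y north):
u_g = −(1/(fρ)) ∂P/∂y,  v_g = (1/(fρ)) ∂P/∂x
u_g = −(2.5×10⁻³)/(−8.57×10⁻⁵ × 1.14) = 25.6 m/s;  v_g = (2.8×10⁻³)/(−8.57×10⁻⁵ × 1.14) = −28.7 m/s
|V_g| = √(u_g² + v_g²) = 38.4 m/s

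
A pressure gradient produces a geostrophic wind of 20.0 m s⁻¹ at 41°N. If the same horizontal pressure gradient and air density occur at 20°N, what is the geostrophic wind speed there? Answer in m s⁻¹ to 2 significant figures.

With the same pressure gradient and density, V_g ∝ 1/f ∝ 1/sin φ.
V₂ = V₁ · sin φ₁ / sin φ₂ = 20.0 × sin 41° / sin 20°
V₂ = 20.0 × 0.6561/0.3420 = 38 m s⁻¹

38 m s⁻¹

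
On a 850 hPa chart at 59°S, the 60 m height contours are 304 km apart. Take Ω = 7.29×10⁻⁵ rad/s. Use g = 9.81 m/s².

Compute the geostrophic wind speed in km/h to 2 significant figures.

56 km/h

Coriolis parameter at 59°S:
f = 2Ω sin φ = 2 × 7.29×10⁻⁵ × sin 59° = 1.25×10⁻⁴ s⁻¹
Height gradient: |∂Z/∂n| = 60 m / 304000 m = 1.97×10⁻⁴
On a pressure surface, geostrophic balance gives V_g = (g/f)|∂Z/∂n|:
V_g = 9.81 × 1.97×10⁻⁴ / 1.25×10⁻⁴ = 15.5 m/s
Converting: 15.5 m/s × 3.6 = 56 km/h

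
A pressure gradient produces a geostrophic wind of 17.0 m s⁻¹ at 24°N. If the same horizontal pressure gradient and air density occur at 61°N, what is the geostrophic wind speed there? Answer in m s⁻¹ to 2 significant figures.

With the same pressure gradient and density, V_g ∝ 1/f ∝ 1/sin φ.
V₂ = V₁ · sin φ₁ / sin φ₂ = 17.0 × sin 24° / sin 61°
V₂ = 17.0 × 0.4067/0.8746 = 7.9 m s⁻¹

7.9 m s⁻¹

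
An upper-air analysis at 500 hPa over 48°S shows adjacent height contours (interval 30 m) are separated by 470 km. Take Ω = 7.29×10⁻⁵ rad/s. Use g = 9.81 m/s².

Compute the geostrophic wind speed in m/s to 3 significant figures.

5.78 m/s

Coriolis parameter at 48°S:
f = 2Ω sin φ = 2 × 7.29×10⁻⁵ × sin 48° = 1.08×10⁻⁴ s⁻¹
Height gradient: |∂Z/∂n| = 30 m / 470000 m = 6.38×10⁻⁵
On a pressure surface, geostrophic balance gives V_g = (g/f)|∂Z/∂n|:
V_g = 9.81 × 6.38×10⁻⁵ / 1.08×10⁻⁴ = 5.78 m/s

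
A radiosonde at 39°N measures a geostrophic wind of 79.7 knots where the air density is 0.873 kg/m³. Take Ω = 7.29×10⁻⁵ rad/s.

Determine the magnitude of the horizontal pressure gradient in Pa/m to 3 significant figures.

Coriolis parameter at 39°N:
f = 2Ω sin φ = 2 × 7.29×10⁻⁵ × sin 39° = 9.18×10⁻⁵ s⁻¹
Wind speed in SI: 79.7 knots = 41.0 m/s
Geostrophic balance rearranged: |∂P/∂n| = f ρ V_g
|∂P/∂n| = 9.18×10⁻⁵ × 0.873 × 41.0 = 3.28×10⁻³ Pa/m

3.28×10⁻³ Pa/m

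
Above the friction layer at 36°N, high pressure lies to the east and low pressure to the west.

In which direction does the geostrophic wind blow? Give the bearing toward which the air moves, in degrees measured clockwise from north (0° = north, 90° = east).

The pressure-gradient force points toward the west (bearing 270°).
Geostrophic balance: in the Northern Hemisphere the Coriolis force deflects motion to the right, so the geostrophic wind blows 90° to the right of the pressure-gradient force (low pressure on the left).
Rotating 270° by 90° clockwise gives 000° — the wind blows toward the north.

000°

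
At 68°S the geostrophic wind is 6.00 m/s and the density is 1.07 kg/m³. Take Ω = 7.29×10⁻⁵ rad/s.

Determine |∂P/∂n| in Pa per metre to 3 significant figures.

Coriolis parameter at 68°S:
f = 2Ω sin φ = 2 × 7.29×10⁻⁵ × sin 68° = 1.35×10⁻⁴ s⁻¹
Geostrophic balance rearranged: |∂P/∂n| = f ρ V_g
|∂P/∂n| = 1.35×10⁻⁴ × 1.07 × 6.00 = 8.68×10⁻⁴ Pa/m

8.68×10⁻⁴ Pa/m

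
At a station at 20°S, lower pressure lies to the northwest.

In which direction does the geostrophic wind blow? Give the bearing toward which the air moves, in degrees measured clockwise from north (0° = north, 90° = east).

225°

The pressure-gradient force points toward the northwest (bearing 315°).
Geostrophic balance: in the Southern Hemisphere the Coriolis force deflects motion to the left, so the geostrophic wind blows 90° to the left of the pressure-gradient force (low pressure on the right).
Rotating 315° by 90° counterclockwise gives 225° — the wind blows toward the southwest.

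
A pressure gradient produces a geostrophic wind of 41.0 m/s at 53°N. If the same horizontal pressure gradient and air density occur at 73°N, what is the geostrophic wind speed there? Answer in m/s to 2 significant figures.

With the same pressure gradient and density, V_g ∝ 1/f ∝ 1/sin φ.
V₂ = V₁ · sin φ₁ / sin φ₂ = 41.0 × sin 53° / sin 73°
V₂ = 41.0 × 0.7986/0.9563 = 34 m/s

34 m/s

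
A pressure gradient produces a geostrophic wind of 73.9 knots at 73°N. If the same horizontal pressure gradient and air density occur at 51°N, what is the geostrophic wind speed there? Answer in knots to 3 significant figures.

With the same pressure gradient and density, V_g ∝ 1/f ∝ 1/sin φ.
V₂ = V₁ · sin φ₁ / sin φ₂ = 73.9 × sin 73° / sin 51°
V₂ = 73.9 × 0.9563/0.7771 = 90.9 knots

90.9 knots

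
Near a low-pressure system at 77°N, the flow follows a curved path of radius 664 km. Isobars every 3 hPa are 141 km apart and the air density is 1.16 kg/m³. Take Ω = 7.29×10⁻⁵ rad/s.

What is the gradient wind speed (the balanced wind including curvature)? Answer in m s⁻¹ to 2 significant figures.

12 m s⁻¹

Coriolis parameter at 77°N:
f = 2Ω sin φ = 2 × 7.29×10⁻⁵ × sin 77° = 1.42×10⁻⁴ s⁻¹
Pressure gradient: |∂P/∂n| = 300 Pa / 141000 m = 2.13×10⁻³ Pa/m
Geostrophic speed: V_g = |∂P/∂n|/(fρ) = 2.13×10⁻³/(1.42×10⁻⁴ × 1.16) = 12.9 m/s
Around a low, centrifugal force acts outward with Coriolis, so pressure-gradient force balances both:
(1/ρ)|∂P/∂n| = fV + V²/R  →  V² + fR·V − fR·V_g = 0
With fR = 1.42×10⁻⁴ × 664×10³ m = 94.3 m/s:
V = [−fR + √((fR)² + 4 fR V_g)]/2 = [−94.3 + √(94.3² + 4×94.3×12.9)]/2 = 11.5 m/s
Subgeostrophic (V < V_g = 12.9 m/s), as expected around a low.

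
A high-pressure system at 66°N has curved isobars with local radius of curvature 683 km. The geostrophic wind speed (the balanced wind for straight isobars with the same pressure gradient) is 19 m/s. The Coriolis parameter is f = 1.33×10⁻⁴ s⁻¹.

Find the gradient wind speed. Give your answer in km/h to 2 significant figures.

97 km/h

Around a high, pressure-gradient force acts outward with centrifugal, so Coriolis balances both:
fV = (1/ρ)|∂P/∂n| + V²/R  →  V² − fR·V + fR·V_g = 0
With fR = 1.33×10⁻⁴ × 683×10³ m = 90.8 m/s:
V = [fR − √((fR)² − 4 fR V_g)]/2 = [90.8 − √(90.8² − 4×90.8×19)]/2 = 27.1 m/s
Supergeostrophic (V > V_g = 19 m/s), as expected around a high.
Converting: 27.1 m/s × 3.6 = 97 km/h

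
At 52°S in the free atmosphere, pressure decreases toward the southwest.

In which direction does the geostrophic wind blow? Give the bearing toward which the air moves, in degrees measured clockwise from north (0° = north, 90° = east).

The pressure-gradient force points toward the southwest (bearing 225°).
Geostrophic balance: in the Southern Hemisphere the Coriolis force deflects motion to the left, so the geostrophic wind blows 90° to the left of the pressure-gradient force (low pressure on the right).
Rotating 225° by 90° counterclockwise gives 135° — the wind blows toward the southeast.

135°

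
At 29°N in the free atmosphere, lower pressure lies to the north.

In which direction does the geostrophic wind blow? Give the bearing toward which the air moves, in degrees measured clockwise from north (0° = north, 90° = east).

090°

The pressure-gradient force points toward the north (bearing 000°).
Geostrophic balance: in the Northern Hemisphere the Coriolis force deflects motion to the right, so the geostrophic wind blows 90° to the right of the pressure-gradient force (low pressure on the left).
Rotating 000° by 90° clockwise gives 090° — the wind blows toward the east.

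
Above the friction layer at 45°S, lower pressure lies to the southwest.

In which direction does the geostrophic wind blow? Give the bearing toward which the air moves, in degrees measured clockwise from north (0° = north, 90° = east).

135°

The pressure-gradient force points toward the southwest (bearing 225°).
Geostrophic balance: in the Southern Hemisphere the Coriolis force deflects motion to the left, so the geostrophic wind blows 90° to the left of the pressure-gradient force (low pressure on the right).
Rotating 225° by 90° counterclockwise gives 135° — the wind blows toward the southeast.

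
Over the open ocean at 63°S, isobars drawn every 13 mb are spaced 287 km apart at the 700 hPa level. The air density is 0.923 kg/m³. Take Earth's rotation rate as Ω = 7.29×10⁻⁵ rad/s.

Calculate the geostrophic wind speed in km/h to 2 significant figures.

140 km/h

Coriolis parameter at 63°S:
f = 2Ω sin φ = 2 × 7.29×10⁻⁵ × sin 63° = 1.30×10⁻⁴ s⁻¹
Pressure gradient: |∂P/∂n| = 1300 Pa / 287000 m = 4.53×10⁻³ Pa/m
Geostrophic balance (pressure-gradient force = Coriolis force):
V_g = (1/(fρ)) |∂P/∂n| = 4.53×10⁻³ / (1.30×10⁻⁴ × 0.923) = 37.8 m/s
Converting: 37.8 m/s × 3.6 = 140 km/h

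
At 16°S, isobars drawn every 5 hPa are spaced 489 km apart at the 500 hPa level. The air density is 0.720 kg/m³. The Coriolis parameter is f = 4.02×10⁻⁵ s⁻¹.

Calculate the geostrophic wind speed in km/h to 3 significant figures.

Pressure gradient: |∂P/∂n| = 500 Pa / 489000 m = 1.02×10⁻³ Pa/m
Geostrophic balance (pressure-gradient force = Coriolis force):
V_g = (1/(fρ)) |∂P/∂n| = 1.02×10⁻³ / (4.02×10⁻⁵ × 0.720) = 35.3 m/s
Converting: 35.3 m/s × 3.6 = 127 km/h

127 km/h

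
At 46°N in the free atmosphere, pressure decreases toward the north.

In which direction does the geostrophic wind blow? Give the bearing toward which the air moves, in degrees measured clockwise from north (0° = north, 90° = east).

The pressure-gradient force points toward the north (bearing 000°).
Geostrophic balance: in the Northern Hemisphere the Coriolis force deflects motion to the right, so the geostrophic wind blows 90° to the right of the pressure-gradient force (low pressure on the left).
Rotating 000° by 90° clockwise gives 090° — the wind blows toward the east.

090°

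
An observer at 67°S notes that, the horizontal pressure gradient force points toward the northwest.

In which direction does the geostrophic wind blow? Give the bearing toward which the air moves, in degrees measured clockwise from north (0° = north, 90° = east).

The pressure-gradient force points toward the northwest (bearing 315°).
Geostrophic balance: in the Southern Hemisphere the Coriolis force deflects motion to the left, so the geostrophic wind blows 90° to the left of the pressure-gradient force (low pressure on the right).
Rotating 315° by 90° counterclockwise gives 225° — the wind blows toward the southwest.

225°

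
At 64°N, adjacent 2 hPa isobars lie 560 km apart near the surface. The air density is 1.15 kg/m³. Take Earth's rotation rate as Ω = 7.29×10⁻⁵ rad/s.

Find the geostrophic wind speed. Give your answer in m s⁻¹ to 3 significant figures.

2.37 m s⁻¹

Coriolis parameter at 64°N:
f = 2Ω sin φ = 2 × 7.29×10⁻⁵ × sin 64° = 1.31×10⁻⁴ s⁻¹
Pressure gradient: |∂P/∂n| = 200 Pa / 560000 m = 3.57×10⁻⁴ Pa/m
Geostrophic balance (pressure-gradient force = Coriolis force):
V_g = (1/(fρ)) |∂P/∂n| = 3.57×10⁻⁴ / (1.31×10⁻⁴ × 1.15) = 2.37 m/s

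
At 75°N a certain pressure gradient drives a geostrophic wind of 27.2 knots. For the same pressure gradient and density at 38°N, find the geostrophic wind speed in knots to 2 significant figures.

43 knots

With the same pressure gradient and density, V_g ∝ 1/f ∝ 1/sin φ.
V₂ = V₁ · sin φ₁ / sin φ₂ = 27.2 × sin 75° / sin 38°
V₂ = 27.2 × 0.9659/0.6157 = 43 knots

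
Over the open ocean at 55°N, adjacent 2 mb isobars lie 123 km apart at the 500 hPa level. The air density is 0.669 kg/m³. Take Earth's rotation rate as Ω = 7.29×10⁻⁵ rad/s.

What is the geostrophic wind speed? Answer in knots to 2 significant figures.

Coriolis parameter at 55°N:
f = 2Ω sin φ = 2 × 7.29×10⁻⁵ × sin 55° = 1.19×10⁻⁴ s⁻¹
Pressure gradient: |∂P/∂n| = 200 Pa / 123000 m = 1.63×10⁻³ Pa/m
Geostrophic balance (pressure-gradient force = Coriolis force):
V_g = (1/(fρ)) |∂P/∂n| = 1.63×10⁻³ / (1.19×10⁻⁴ × 0.669) = 20.4 m/s
Converting: 20.4 m/s × 1.944 = 40 knots

40 knots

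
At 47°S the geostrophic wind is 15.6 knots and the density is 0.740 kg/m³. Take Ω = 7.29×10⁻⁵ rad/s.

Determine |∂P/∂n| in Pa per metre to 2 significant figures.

Coriolis parameter at 47°S:
f = 2Ω sin φ = 2 × 7.29×10⁻⁵ × sin 47° = 1.07×10⁻⁴ s⁻¹
Wind speed in SI: 15.6 knots = 8.03 m/s
Geostrophic balance rearranged: |∂P/∂n| = f ρ V_g
|∂P/∂n| = 1.07×10⁻⁴ × 0.740 × 8.03 = 6.33×10⁻⁴ Pa/m

6.3×10⁻⁴ Pa/m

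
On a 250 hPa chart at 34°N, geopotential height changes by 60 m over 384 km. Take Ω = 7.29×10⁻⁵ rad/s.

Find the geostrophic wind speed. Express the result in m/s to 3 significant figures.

Coriolis parameter at 34°N:
f = 2Ω sin φ = 2 × 7.29×10⁻⁵ × sin 34° = 8.15×10⁻⁵ s⁻¹
Height gradient: |∂Z/∂n| = 60 m / 384000 m = 1.56×10⁻⁴
On a pressure surface, geostrophic balance gives V_g = (g/f)|∂Z/∂n|:
V_g = 9.81 × 1.56×10⁻⁴ / 8.15×10⁻⁵ = 18.8 m/s

18.8 m/s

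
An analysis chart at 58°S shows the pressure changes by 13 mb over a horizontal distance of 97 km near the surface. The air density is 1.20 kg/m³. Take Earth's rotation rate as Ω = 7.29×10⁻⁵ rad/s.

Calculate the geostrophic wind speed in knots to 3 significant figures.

176 knots

Coriolis parameter at 58°S:
f = 2Ω sin φ = 2 × 7.29×10⁻⁵ × sin 58° = 1.24×10⁻⁴ s⁻¹
Pressure gradient: |∂P/∂n| = 1300 Pa / 97000 m = 1.34×10⁻² Pa/m
Geostrophic balance (pressure-gradient force = Coriolis force):
V_g = (1/(fρ)) |∂P/∂n| = 1.34×10⁻² / (1.24×10⁻⁴ × 1.20) = 90.3 m/s
Converting: 90.3 m/s × 1.944 = 176 knots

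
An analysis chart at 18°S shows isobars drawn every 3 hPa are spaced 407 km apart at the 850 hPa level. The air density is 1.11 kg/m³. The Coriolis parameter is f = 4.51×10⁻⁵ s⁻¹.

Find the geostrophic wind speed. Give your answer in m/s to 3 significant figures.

14.7 m/s

Pressure gradient: |∂P/∂n| = 300 Pa / 407000 m = 7.37×10⁻⁴ Pa/m
Geostrophic balance (pressure-gradient force = Coriolis force):
V_g = (1/(fρ)) |∂P/∂n| = 7.37×10⁻⁴ / (4.51×10⁻⁵ × 1.11) = 14.7 m/s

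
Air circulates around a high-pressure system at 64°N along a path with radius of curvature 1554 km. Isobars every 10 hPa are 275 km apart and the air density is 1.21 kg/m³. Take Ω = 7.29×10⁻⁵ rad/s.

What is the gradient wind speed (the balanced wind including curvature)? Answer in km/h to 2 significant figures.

Coriolis parameter at 64°N:
f = 2Ω sin φ = 2 × 7.29×10⁻⁵ × sin 64° = 1.31×10⁻⁴ s⁻¹
Pressure gradient: |∂P/∂n| = 1000 Pa / 275000 m = 3.64×10⁻³ Pa/m
Geostrophic speed: V_g = |∂P/∂n|/(fρ) = 3.64×10⁻³/(1.31×10⁻⁴ × 1.21) = 22.9 m/s
Around a high, pressure-gradient force acts outward with centrifugal, so Coriolis balances both:
fV = (1/ρ)|∂P/∂n| + V²/R  →  V² − fR·V + fR·V_g = 0
With fR = 1.31×10⁻⁴ × 1554×10³ m = 204 m/s:
V = [fR − √((fR)² − 4 fR V_g)]/2 = [204 − √(204² − 4×204×22.9)]/2 = 26.3 m/s
Supergeostrophic (V > V_g = 22.9 m/s), as expected around a high.
Converting: 26.3 m/s × 3.6 = 95 km/h

95 km/h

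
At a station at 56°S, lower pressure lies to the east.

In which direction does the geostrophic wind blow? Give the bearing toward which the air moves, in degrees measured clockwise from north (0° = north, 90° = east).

The pressure-gradient force points toward the east (bearing 090°).
Geostrophic balance: in the Southern Hemisphere the Coriolis force deflects motion to the left, so the geostrophic wind blows 90° to the left of the pressure-gradient force (low pressure on the right).
Rotating 090° by 90° counterclockwise gives 000° — the wind blows toward the north.

000°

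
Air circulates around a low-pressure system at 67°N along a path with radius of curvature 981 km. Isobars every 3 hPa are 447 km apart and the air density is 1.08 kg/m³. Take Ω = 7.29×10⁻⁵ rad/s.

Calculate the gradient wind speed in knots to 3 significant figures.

Coriolis parameter at 67°N:
f = 2Ω sin φ = 2 × 7.29×10⁻⁵ × sin 67° = 1.34×10⁻⁴ s⁻¹
Pressure gradient: |∂P/∂n| = 300 Pa / 447000 m = 6.71×10⁻⁴ Pa/m
Geostrophic speed: V_g = |∂P/∂n|/(fρ) = 6.71×10⁻⁴/(1.34×10⁻⁴ × 1.08) = 4.63 m/s
Around a low, centrifugal force acts outward with Coriolis, so pressure-gradient force balances both:
(1/ρ)|∂P/∂n| = fV + V²/R  →  V² + fR·V − fR·V_g = 0
With fR = 1.34×10⁻⁴ × 981×10³ m = 132 m/s:
V = [−fR + √((fR)² + 4 fR V_g)]/2 = [−132 + √(132² + 4×132×4.63)]/2 = 4.48 m/s
Subgeostrophic (V < V_g = 4.63 m/s), as expected around a low.
Converting: 4.48 m/s × 1.944 = 8.70 knots

8.70 knots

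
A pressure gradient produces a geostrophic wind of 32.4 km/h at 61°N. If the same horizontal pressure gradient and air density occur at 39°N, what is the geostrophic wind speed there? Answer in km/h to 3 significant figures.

With the same pressure gradient and density, V_g ∝ 1/f ∝ 1/sin φ.
V₂ = V₁ · sin φ₁ / sin φ₂ = 32.4 × sin 61° / sin 39°
V₂ = 32.4 × 0.8746/0.6293 = 45.0 km/h

45.0 km/h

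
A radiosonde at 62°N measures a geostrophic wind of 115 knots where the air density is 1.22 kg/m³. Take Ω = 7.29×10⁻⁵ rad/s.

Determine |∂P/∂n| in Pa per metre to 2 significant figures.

9.3×10⁻³ Pa/m

Coriolis parameter at 62°N:
f = 2Ω sin φ = 2 × 7.29×10⁻⁵ × sin 62° = 1.29×10⁻⁴ s⁻¹
Wind speed in SI: 115 knots = 59.2 m/s
Geostrophic balance rearranged: |∂P/∂n| = f ρ V_g
|∂P/∂n| = 1.29×10⁻⁴ × 1.22 × 59.2 = 9.29×10⁻³ Pa/m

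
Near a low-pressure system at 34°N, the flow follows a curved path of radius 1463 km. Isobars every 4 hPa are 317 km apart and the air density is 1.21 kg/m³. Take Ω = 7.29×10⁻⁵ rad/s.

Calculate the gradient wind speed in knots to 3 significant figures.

Coriolis parameter at 34°N:
f = 2Ω sin φ = 2 × 7.29×10⁻⁵ × sin 34° = 8.15×10⁻⁵ s⁻¹
Pressure gradient: |∂P/∂n| = 400 Pa / 317000 m = 1.26×10⁻³ Pa/m
Geostrophic speed: V_g = |∂P/∂n|/(fρ) = 1.26×10⁻³/(8.15×10⁻⁵ × 1.21) = 12.8 m/s
Around a low, centrifugal force acts outward with Coriolis, so pressure-gradient force balances both:
(1/ρ)|∂P/∂n| = fV + V²/R  →  V² + fR·V − fR·V_g = 0
With fR = 8.15×10⁻⁵ × 1463×10³ m = 119 m/s:
V = [−fR + √((fR)² + 4 fR V_g)]/2 = [−119 + √(119² + 4×119×12.8)]/2 = 11.7 m/s
Subgeostrophic (V < V_g = 12.8 m/s), as expected around a low.
Converting: 11.7 m/s × 1.944 = 22.7 knots

22.7 knots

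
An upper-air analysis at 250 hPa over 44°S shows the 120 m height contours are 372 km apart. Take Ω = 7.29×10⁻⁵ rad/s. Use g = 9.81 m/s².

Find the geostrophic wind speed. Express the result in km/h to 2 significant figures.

110 km/h

Coriolis parameter at 44°S:
f = 2Ω sin φ = 2 × 7.29×10⁻⁵ × sin 44° = 1.01×10⁻⁴ s⁻¹
Height gradient: |∂Z/∂n| = 120 m / 372000 m = 3.23×10⁻⁴
On a pressure surface, geostrophic balance gives V_g = (g/f)|∂Z/∂n|:
V_g = 9.81 × 3.23×10⁻⁴ / 1.01×10⁻⁴ = 31.2 m/s
Converting: 31.2 m/s × 3.6 = 110 km/h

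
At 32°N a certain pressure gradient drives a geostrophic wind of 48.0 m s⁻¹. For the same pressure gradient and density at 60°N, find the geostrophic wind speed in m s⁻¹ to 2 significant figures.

With the same pressure gradient and density, V_g ∝ 1/f ∝ 1/sin φ.
V₂ = V₁ · sin φ₁ / sin φ₂ = 48.0 × sin 32° / sin 60°
V₂ = 48.0 × 0.5299/0.8660 = 29 m s⁻¹

29 m s⁻¹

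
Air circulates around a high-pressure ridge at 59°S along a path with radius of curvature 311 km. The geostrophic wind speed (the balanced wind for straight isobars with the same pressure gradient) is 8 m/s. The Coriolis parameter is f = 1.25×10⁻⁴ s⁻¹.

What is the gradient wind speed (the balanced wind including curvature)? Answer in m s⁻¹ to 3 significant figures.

Around a high, pressure-gradient force acts outward with centrifugal, so Coriolis balances both:
fV = (1/ρ)|∂P/∂n| + V²/R  →  V² − fR·V + fR·V_g = 0
With fR = 1.25×10⁻⁴ × 311×10³ m = 38.9 m/s:
V = [fR − √((fR)² − 4 fR V_g)]/2 = [38.9 − √(38.9² − 4×38.9×8)]/2 = 11.3 m/s
Supergeostrophic (V > V_g = 8 m/s), as expected around a high.

11.3 m s⁻¹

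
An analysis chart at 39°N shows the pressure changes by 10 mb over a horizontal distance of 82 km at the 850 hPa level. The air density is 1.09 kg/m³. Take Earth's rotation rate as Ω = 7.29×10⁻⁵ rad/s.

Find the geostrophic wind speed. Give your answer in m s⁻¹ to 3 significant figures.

122 m s⁻¹

Coriolis parameter at 39°N:
f = 2Ω sin φ = 2 × 7.29×10⁻⁵ × sin 39° = 9.18×10⁻⁵ s⁻¹
Pressure gradient: |∂P/∂n| = 1000 Pa / 82000 m = 1.22×10⁻² Pa/m
Geostrophic balance (pressure-gradient force = Coriolis force):
V_g = (1/(fρ)) |∂P/∂n| = 1.22×10⁻² / (9.18×10⁻⁵ × 1.09) = 122 m/s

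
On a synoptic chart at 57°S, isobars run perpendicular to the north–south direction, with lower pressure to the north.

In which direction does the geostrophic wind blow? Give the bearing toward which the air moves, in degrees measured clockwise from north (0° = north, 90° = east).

270°

The pressure-gradient force points toward the north (bearing 000°).
Geostrophic balance: in the Southern Hemisphere the Coriolis force deflects motion to the left, so the geostrophic wind blows 90° to the left of the pressure-gradient force (low pressure on the right).
Rotating 000° by 90° counterclockwise gives 270° — the wind blows toward the west.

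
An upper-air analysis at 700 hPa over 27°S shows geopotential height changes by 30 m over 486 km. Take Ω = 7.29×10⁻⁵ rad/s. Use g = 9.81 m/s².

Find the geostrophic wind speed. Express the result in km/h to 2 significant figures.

33 km/h

Coriolis parameter at 27°S:
f = 2Ω sin φ = 2 × 7.29×10⁻⁵ × sin 27° = 6.62×10⁻⁵ s⁻¹
Height gradient: |∂Z/∂n| = 30 m / 486000 m = 6.17×10⁻⁵
On a pressure surface, geostrophic balance gives V_g = (g/f)|∂Z/∂n|:
V_g = 9.81 × 6.17×10⁻⁵ / 6.62×10⁻⁵ = 9.15 m/s
Converting: 9.15 m/s × 3.6 = 33 km/h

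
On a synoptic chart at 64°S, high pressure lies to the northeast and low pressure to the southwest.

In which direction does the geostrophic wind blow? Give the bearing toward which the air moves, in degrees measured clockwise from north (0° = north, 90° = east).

135°

The pressure-gradient force points toward the southwest (bearing 225°).
Geostrophic balance: in the Southern Hemisphere the Coriolis force deflects motion to the left, so the geostrophic wind blows 90° to the left of the pressure-gradient force (low pressure on the right).
Rotating 225° by 90° counterclockwise gives 135° — the wind blows toward the southeast.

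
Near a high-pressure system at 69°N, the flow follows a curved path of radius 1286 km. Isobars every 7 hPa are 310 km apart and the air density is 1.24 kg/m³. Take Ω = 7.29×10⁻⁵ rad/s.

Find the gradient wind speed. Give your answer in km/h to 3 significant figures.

Coriolis parameter at 69°N:
f = 2Ω sin φ = 2 × 7.29×10⁻⁵ × sin 69° = 1.36×10⁻⁴ s⁻¹
Pressure gradient: |∂P/∂n| = 700 Pa / 310000 m = 2.26×10⁻³ Pa/m
Geostrophic speed: V_g = |∂P/∂n|/(fρ) = 2.26×10⁻³/(1.36×10⁻⁴ × 1.24) = 13.4 m/s
Around a high, pressure-gradient force acts outward with centrifugal, so Coriolis balances both:
fV = (1/ρ)|∂P/∂n| + V²/R  →  V² − fR·V + fR·V_g = 0
With fR = 1.36×10⁻⁴ × 1286×10³ m = 175 m/s:
V = [fR − √((fR)² − 4 fR V_g)]/2 = [175 − √(175² − 4×175×13.4)]/2 = 14.6 m/s
Supergeostrophic (V > V_g = 13.4 m/s), as expected around a high.
Converting: 14.6 m/s × 3.6 = 52.5 km/h

52.5 km/h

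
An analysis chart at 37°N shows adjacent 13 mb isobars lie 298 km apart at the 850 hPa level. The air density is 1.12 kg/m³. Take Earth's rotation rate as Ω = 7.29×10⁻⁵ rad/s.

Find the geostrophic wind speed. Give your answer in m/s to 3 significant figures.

44.4 m/s

Coriolis parameter at 37°N:
f = 2Ω sin φ = 2 × 7.29×10⁻⁵ × sin 37° = 8.77×10⁻⁵ s⁻¹
Pressure gradient: |∂P/∂n| = 1300 Pa / 298000 m = 4.36×10⁻³ Pa/m
Geostrophic balance (pressure-gradient force = Coriolis force):
V_g = (1/(fρ)) |∂P/∂n| = 4.36×10⁻³ / (8.77×10⁻⁵ × 1.12) = 44.4 m/s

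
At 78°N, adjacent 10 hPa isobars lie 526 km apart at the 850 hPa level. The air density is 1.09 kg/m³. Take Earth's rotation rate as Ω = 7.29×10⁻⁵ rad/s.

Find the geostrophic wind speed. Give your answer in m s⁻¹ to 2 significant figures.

Coriolis parameter at 78°N:
f = 2Ω sin φ = 2 × 7.29×10⁻⁵ × sin 78° = 1.43×10⁻⁴ s⁻¹
Pressure gradient: |∂P/∂n| = 1000 Pa / 526000 m = 1.90×10⁻³ Pa/m
Geostrophic balance (pressure-gradient force = Coriolis force):
V_g = (1/(fρ)) |∂P/∂n| = 1.90×10⁻³ / (1.43×10⁻⁴ × 1.09) = 12.2 m/s

12 m s⁻¹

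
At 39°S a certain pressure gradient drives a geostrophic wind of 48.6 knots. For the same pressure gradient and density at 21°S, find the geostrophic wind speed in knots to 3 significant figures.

With the same pressure gradient and density, V_g ∝ 1/f ∝ 1/sin φ.
V₂ = V₁ · sin φ₁ / sin φ₂ = 48.6 × sin 39° / sin 21°
V₂ = 48.6 × 0.6293/0.3584 = 85.3 knots

85.3 knots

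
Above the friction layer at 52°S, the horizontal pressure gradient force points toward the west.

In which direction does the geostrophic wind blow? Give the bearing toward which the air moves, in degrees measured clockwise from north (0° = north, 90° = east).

180°

The pressure-gradient force points toward the west (bearing 270°).
Geostrophic balance: in the Southern Hemisphere the Coriolis force deflects motion to the left, so the geostrophic wind blows 90° to the left of the pressure-gradient force (low pressure on the right).
Rotating 270° by 90° counterclockwise gives 180° — the wind blows toward the south.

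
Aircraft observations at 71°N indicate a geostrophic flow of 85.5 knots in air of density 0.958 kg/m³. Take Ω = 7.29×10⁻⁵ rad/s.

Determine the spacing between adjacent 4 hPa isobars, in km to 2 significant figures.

Coriolis parameter at 71°N:
f = 2Ω sin φ = 2 × 7.29×10⁻⁵ × sin 71° = 1.38×10⁻⁴ s⁻¹
Wind speed in SI: 85.5 knots = 44.0 m/s
Geostrophic balance rearranged: |∂P/∂n| = f ρ V_g
|∂P/∂n| = 1.38×10⁻⁴ × 0.958 × 44.0 = 5.81×10⁻³ Pa/m
Isobar spacing: Δn = ΔP/|∂P/∂n| = 400 Pa / 5.81×10⁻³ Pa/m = 68859 m ≈ 69 km

69 km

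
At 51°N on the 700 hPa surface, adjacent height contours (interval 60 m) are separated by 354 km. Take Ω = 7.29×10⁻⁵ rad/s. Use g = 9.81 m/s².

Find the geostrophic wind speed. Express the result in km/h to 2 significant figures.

53 km/h

Coriolis parameter at 51°N:
f = 2Ω sin φ = 2 × 7.29×10⁻⁵ × sin 51° = 1.13×10⁻⁴ s⁻¹
Height gradient: |∂Z/∂n| = 60 m / 354000 m = 1.69×10⁻⁴
On a pressure surface, geostrophic balance gives V_g = (g/f)|∂Z/∂n|:
V_g = 9.81 × 1.69×10⁻⁴ / 1.13×10⁻⁴ = 14.7 m/s
Converting: 14.7 m/s × 3.6 = 53 km/h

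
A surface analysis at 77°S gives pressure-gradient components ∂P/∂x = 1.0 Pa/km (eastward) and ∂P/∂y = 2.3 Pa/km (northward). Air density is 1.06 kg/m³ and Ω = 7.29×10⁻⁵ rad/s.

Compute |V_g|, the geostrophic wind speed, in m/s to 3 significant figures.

Coriolis parameter at 77°S:
f = 2Ω sin φ = 2 × 7.29×10⁻⁵ × sin 77° = 1.42×10⁻⁴ s⁻¹
In the Southern Hemisphere f is negative: f = −1.42×10⁻⁴ s⁻¹.
Component geostrophic relations (x east, y north):
u_g = −(1/(fρ)) ∂P/∂y,  v_g = (1/(fρ)) ∂P/∂x
u_g = −(2.3×10⁻³)/(−1.42×10⁻⁴ × 1.06) = 15.3 m/s;  v_g = (1.0×10⁻³)/(−1.42×10⁻⁴ × 1.06) = −6.64 m/s
|V_g| = √(u_g² + v_g²) = 16.7 m/s

16.7 m/s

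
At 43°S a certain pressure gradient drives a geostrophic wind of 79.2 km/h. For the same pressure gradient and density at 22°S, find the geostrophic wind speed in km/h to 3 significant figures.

144 km/h

With the same pressure gradient and density, V_g ∝ 1/f ∝ 1/sin φ.
V₂ = V₁ · sin φ₁ / sin φ₂ = 79.2 × sin 43° / sin 22°
V₂ = 79.2 × 0.6820/0.3746 = 144 km/h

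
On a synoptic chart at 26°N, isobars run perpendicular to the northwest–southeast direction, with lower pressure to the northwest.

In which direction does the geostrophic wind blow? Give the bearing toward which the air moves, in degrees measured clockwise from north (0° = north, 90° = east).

The pressure-gradient force points toward the northwest (bearing 315°).
Geostrophic balance: in the Northern Hemisphere the Coriolis force deflects motion to the right, so the geostrophic wind blows 90° to the right of the pressure-gradient force (low pressure on the left).
Rotating 315° by 90° clockwise gives 045° — the wind blows toward the northeast.

045°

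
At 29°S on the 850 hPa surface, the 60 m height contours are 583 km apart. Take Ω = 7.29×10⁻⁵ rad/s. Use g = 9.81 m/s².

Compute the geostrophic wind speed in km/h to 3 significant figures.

51.4 km/h

Coriolis parameter at 29°S:
f = 2Ω sin φ = 2 × 7.29×10⁻⁵ × sin 29° = 7.07×10⁻⁵ s⁻¹
Height gradient: |∂Z/∂n| = 60 m / 583000 m = 1.03×10⁻⁴
On a pressure surface, geostrophic balance gives V_g = (g/f)|∂Z/∂n|:
V_g = 9.81 × 1.03×10⁻⁴ / 7.07×10⁻⁵ = 14.3 m/s
Converting: 14.3 m/s × 3.6 = 51.4 km/h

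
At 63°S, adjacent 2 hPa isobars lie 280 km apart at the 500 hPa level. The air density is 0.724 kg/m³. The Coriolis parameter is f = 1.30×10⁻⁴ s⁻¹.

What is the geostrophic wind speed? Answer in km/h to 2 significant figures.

Pressure gradient: |∂P/∂n| = 200 Pa / 280000 m = 7.14×10⁻⁴ Pa/m
Geostrophic balance (pressure-gradient force = Coriolis force):
V_g = (1/(fρ)) |∂P/∂n| = 7.14×10⁻⁴ / (1.30×10⁻⁴ × 0.724) = 7.59 m/s
Converting: 7.59 m/s × 3.6 = 27 km/h

27 km/h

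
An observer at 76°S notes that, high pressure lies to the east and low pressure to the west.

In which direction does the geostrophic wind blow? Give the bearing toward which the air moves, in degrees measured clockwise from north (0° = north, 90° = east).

180°

The pressure-gradient force points toward the west (bearing 270°).
Geostrophic balance: in the Southern Hemisphere the Coriolis force deflects motion to the left, so the geostrophic wind blows 90° to the left of the pressure-gradient force (low pressure on the right).
Rotating 270° by 90° counterclockwise gives 180° — the wind blows toward the south.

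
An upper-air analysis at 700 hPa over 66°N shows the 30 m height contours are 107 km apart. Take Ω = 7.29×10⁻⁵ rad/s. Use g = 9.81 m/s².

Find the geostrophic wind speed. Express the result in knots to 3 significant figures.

Coriolis parameter at 66°N:
f = 2Ω sin φ = 2 × 7.29×10⁻⁵ × sin 66° = 1.33×10⁻⁴ s⁻¹
Height gradient: |∂Z/∂n| = 30 m / 107000 m = 2.80×10⁻⁴
On a pressure surface, geostrophic balance gives V_g = (g/f)|∂Z/∂n|:
V_g = 9.81 × 2.80×10⁻⁴ / 1.33×10⁻⁴ = 20.6 m/s
Converting: 20.6 m/s × 1.944 = 40.1 knots

40.1 knots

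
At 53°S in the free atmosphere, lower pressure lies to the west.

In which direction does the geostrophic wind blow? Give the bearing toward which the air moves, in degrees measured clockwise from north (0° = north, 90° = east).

180°

The pressure-gradient force points toward the west (bearing 270°).
Geostrophic balance: in the Southern Hemisphere the Coriolis force deflects motion to the left, so the geostrophic wind blows 90° to the left of the pressure-gradient force (low pressure on the right).
Rotating 270° by 90° counterclockwise gives 180° — the wind blows toward the south.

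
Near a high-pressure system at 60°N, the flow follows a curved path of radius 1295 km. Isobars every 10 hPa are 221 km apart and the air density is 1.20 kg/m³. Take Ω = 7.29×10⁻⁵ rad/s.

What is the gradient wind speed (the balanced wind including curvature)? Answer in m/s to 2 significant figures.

39 m/s

Coriolis parameter at 60°N:
f = 2Ω sin φ = 2 × 7.29×10⁻⁵ × sin 60° = 1.26×10⁻⁴ s⁻¹
Pressure gradient: |∂P/∂n| = 1000 Pa / 221000 m = 4.52×10⁻³ Pa/m
Geostrophic speed: V_g = |∂P/∂n|/(fρ) = 4.52×10⁻³/(1.26×10⁻⁴ × 1.20) = 29.9 m/s
Around a high, pressure-gradient force acts outward with centrifugal, so Coriolis balances both:
fV = (1/ρ)|∂P/∂n| + V²/R  →  V² − fR·V + fR·V_g = 0
With fR = 1.26×10⁻⁴ × 1295×10³ m = 164 m/s:
V = [fR − √((fR)² − 4 fR V_g)]/2 = [164 − √(164² − 4×164×29.9)]/2 = 39.3 m/s
Supergeostrophic (V > V_g = 29.9 m/s), as expected around a high.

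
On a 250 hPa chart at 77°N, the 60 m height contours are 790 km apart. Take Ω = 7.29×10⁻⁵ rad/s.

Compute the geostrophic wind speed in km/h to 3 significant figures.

18.9 km/h

Coriolis parameter at 77°N:
f = 2Ω sin φ = 2 × 7.29×10⁻⁵ × sin 77° = 1.42×10⁻⁴ s⁻¹
Height gradient: |∂Z/∂n| = 60 m / 790000 m = 7.59×10⁻⁵
On a pressure surface, geostrophic balance gives V_g = (g/f)|∂Z/∂n|:
V_g = 9.81 × 7.59×10⁻⁵ / 1.42×10⁻⁴ = 5.24 m/s
Converting: 5.24 m/s × 3.6 = 18.9 km/h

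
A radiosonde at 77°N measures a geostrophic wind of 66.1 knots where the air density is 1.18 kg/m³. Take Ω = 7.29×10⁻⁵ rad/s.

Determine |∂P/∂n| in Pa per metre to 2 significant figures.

5.7×10⁻³ Pa/m

Coriolis parameter at 77°N:
f = 2Ω sin φ = 2 × 7.29×10⁻⁵ × sin 77° = 1.42×10⁻⁴ s⁻¹
Wind speed in SI: 66.1 knots = 34.0 m/s
Geostrophic balance rearranged: |∂P/∂n| = f ρ V_g
|∂P/∂n| = 1.42×10⁻⁴ × 1.18 × 34.0 = 5.70×10⁻³ Pa/m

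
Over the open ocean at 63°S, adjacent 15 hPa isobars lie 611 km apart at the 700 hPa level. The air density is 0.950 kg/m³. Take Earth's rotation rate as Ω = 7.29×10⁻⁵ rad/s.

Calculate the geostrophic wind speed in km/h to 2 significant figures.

Coriolis parameter at 63°S:
f = 2Ω sin φ = 2 × 7.29×10⁻⁵ × sin 63° = 1.30×10⁻⁴ s⁻¹
Pressure gradient: |∂P/∂n| = 1500 Pa / 611000 m = 2.45×10⁻³ Pa/m
Geostrophic balance (pressure-gradient force = Coriolis force):
V_g = (1/(fρ)) |∂P/∂n| = 2.45×10⁻³ / (1.30×10⁻⁴ × 0.950) = 19.9 m/s
Converting: 19.9 m/s × 3.6 = 72 km/h

72 km/h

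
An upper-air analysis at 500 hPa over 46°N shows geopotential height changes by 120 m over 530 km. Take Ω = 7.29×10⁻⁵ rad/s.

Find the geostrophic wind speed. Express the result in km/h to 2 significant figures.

Coriolis parameter at 46°N:
f = 2Ω sin φ = 2 × 7.29×10⁻⁵ × sin 46° = 1.05×10⁻⁴ s⁻¹
Height gradient: |∂Z/∂n| = 120 m / 530000 m = 2.26×10⁻⁴
On a pressure surface, geostrophic balance gives V_g = (g/f)|∂Z/∂n|:
V_g = 9.81 × 2.26×10⁻⁴ / 1.05×10⁻⁴ = 21.2 m/s
Converting: 21.2 m/s × 3.6 = 76 km/h

76 km/h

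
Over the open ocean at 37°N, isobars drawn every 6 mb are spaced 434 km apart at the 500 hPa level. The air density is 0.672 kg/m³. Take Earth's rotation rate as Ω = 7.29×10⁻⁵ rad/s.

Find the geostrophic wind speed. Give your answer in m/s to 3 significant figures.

Coriolis parameter at 37°N:
f = 2Ω sin φ = 2 × 7.29×10⁻⁵ × sin 37° = 8.77×10⁻⁵ s⁻¹
Pressure gradient: |∂P/∂n| = 600 Pa / 434000 m = 1.38×10⁻³ Pa/m
Geostrophic balance (pressure-gradient force = Coriolis force):
V_g = (1/(fρ)) |∂P/∂n| = 1.38×10⁻³ / (8.77×10⁻⁵ × 0.672) = 23.4 m/s

23.4 m/s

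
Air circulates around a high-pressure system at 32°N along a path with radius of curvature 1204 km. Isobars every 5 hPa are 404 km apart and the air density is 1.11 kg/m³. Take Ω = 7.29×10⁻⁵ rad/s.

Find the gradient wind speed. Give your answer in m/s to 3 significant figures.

17.9 m/s

Coriolis parameter at 32°N:
f = 2Ω sin φ = 2 × 7.29×10⁻⁵ × sin 32° = 7.73×10⁻⁵ s⁻¹
Pressure gradient: |∂P/∂n| = 500 Pa / 404000 m = 1.24×10⁻³ Pa/m
Geostrophic speed: V_g = |∂P/∂n|/(fρ) = 1.24×10⁻³/(7.73×10⁻⁵ × 1.11) = 14.4 m/s
Around a high, pressure-gradient force acts outward with centrifugal, so Coriolis balances both:
fV = (1/ρ)|∂P/∂n| + V²/R  →  V² − fR·V + fR·V_g = 0
With fR = 7.73×10⁻⁵ × 1204×10³ m = 93.0 m/s:
V = [fR − √((fR)² − 4 fR V_g)]/2 = [93.0 − √(93.0² − 4×93.0×14.4)]/2 = 17.9 m/s
Supergeostrophic (V > V_g = 14.4 m/s), as expected around a high.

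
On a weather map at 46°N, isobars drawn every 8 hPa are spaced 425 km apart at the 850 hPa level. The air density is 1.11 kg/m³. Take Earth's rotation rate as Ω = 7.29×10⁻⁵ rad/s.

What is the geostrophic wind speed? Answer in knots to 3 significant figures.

Coriolis parameter at 46°N:
f = 2Ω sin φ = 2 × 7.29×10⁻⁵ × sin 46° = 1.05×10⁻⁴ s⁻¹
Pressure gradient: |∂P/∂n| = 800 Pa / 425000 m = 1.88×10⁻³ Pa/m
Geostrophic balance (pressure-gradient force = Coriolis force):
V_g = (1/(fρ)) |∂P/∂n| = 1.88×10⁻³ / (1.05×10⁻⁴ × 1.11) = 16.2 m/s
Converting: 16.2 m/s × 1.944 = 31.4 knots

31.4 knots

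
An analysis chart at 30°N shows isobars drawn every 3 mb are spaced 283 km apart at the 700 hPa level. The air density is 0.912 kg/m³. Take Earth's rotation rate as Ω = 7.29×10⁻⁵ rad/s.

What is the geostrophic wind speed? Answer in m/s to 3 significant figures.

Coriolis parameter at 30°N:
f = 2Ω sin φ = 2 × 7.29×10⁻⁵ × sin 30° = 7.29×10⁻⁵ s⁻¹
Pressure gradient: |∂P/∂n| = 300 Pa / 283000 m = 1.06×10⁻³ Pa/m
Geostrophic balance (pressure-gradient force = Coriolis force):
V_g = (1/(fρ)) |∂P/∂n| = 1.06×10⁻³ / (7.29×10⁻⁵ × 0.912) = 15.9 m/s

15.9 m/s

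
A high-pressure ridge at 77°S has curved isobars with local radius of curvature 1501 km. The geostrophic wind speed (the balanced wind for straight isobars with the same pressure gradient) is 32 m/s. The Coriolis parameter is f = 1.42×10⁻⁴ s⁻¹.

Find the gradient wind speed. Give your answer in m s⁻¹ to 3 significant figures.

39.2 m s⁻¹

Around a high, pressure-gradient force acts outward with centrifugal, so Coriolis balances both:
fV = (1/ρ)|∂P/∂n| + V²/R  →  V² − fR·V + fR·V_g = 0
With fR = 1.42×10⁻⁴ × 1501×10³ m = 213 m/s:
V = [fR − √((fR)² − 4 fR V_g)]/2 = [213 − √(213² − 4×213×32)]/2 = 39.2 m/s
Supergeostrophic (V > V_g = 32 m/s), as expected around a high.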